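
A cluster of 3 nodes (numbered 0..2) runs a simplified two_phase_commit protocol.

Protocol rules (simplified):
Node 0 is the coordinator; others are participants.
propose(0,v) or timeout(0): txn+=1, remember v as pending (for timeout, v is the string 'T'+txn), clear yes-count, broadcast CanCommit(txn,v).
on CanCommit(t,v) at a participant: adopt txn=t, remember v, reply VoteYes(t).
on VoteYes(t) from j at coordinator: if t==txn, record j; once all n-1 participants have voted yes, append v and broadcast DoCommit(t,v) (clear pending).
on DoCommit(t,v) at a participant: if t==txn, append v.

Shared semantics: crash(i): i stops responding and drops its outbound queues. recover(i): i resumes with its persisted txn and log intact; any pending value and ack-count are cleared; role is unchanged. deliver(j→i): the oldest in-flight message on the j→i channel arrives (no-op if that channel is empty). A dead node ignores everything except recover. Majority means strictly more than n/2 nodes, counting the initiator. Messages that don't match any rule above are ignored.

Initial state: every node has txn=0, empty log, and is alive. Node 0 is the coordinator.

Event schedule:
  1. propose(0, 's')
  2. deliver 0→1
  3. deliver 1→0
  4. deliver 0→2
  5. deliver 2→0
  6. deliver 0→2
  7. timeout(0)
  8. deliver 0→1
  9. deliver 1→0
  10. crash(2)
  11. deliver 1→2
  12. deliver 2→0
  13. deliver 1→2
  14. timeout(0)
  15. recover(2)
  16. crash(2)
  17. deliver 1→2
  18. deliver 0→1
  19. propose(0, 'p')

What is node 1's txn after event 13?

1. propose(0,'s'):  <0:coor t1 ->
2. deliver 0→1:  <1:part t1 ->
3. deliver 1→0:  nop
4. deliver 0→2:  <2:part t1 ->
5. deliver 2→0:  <0:coor t1 s>
6. deliver 0→2:  <2:part t1 s>
7. timeout(0):  <0:coor t2 s>
8. deliver 0→1:  <1:part t1 s>
9. deliver 1→0:  nop
10. crash(2):  <2:✗part t1 s>
11. deliver 1→2:  nop
12. deliver 2→0:  nop
13. deliver 1→2:  nop

1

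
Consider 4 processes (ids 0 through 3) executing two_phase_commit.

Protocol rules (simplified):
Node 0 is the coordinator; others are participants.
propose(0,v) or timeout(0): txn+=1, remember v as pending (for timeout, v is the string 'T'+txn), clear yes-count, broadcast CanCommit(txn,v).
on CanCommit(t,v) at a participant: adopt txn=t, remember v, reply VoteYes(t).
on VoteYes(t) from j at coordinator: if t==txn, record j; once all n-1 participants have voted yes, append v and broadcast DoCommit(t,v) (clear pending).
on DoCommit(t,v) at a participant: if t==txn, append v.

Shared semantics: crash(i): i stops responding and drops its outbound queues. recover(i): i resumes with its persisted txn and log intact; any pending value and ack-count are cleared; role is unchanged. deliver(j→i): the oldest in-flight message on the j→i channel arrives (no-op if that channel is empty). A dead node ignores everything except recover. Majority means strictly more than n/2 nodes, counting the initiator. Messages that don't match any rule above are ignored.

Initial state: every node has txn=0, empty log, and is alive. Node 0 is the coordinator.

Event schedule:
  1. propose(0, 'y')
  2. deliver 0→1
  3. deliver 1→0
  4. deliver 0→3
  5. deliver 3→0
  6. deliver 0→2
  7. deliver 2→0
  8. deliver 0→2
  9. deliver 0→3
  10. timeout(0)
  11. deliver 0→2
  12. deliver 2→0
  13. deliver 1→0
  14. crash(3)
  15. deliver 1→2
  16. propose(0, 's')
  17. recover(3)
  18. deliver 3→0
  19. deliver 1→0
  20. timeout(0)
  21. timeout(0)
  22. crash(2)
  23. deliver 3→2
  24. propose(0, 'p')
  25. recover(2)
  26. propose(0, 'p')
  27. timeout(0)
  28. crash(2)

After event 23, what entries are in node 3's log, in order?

y

1. propose(0,'y'):  <0:coor t1 ->
2. deliver 0→1:  <1:part t1 ->
3. deliver 1→0:  nop
4. deliver 0→3:  <3:part t1 ->
5. deliver 3→0:  nop
6. deliver 0→2:  <2:part t1 ->
7. deliver 2→0:  <0:coor t1 y>
8. deliver 0→2:  <2:part t1 y>
9. deliver 0→3:  <3:part t1 y>
10. timeout(0):  <0:coor t2 y>
11. deliver 0→2:  <2:part t2 y>
12. deliver 2→0:  nop
13. deliver 1→0:  nop
14. crash(3):  <3:✗part t1 y>
15. deliver 1→2:  nop
16. propose(0,'s'):  <0:coor t3 y>
17. recover(3):  <3:part t1 y>
18. deliver 3→0:  nop
19. deliver 1→0:  nop
20. timeout(0):  <0:coor t4 y>
21. timeout(0):  <0:coor t5 y>
22. crash(2):  <2:✗part t2 y>
23. deliver 3→2:  nop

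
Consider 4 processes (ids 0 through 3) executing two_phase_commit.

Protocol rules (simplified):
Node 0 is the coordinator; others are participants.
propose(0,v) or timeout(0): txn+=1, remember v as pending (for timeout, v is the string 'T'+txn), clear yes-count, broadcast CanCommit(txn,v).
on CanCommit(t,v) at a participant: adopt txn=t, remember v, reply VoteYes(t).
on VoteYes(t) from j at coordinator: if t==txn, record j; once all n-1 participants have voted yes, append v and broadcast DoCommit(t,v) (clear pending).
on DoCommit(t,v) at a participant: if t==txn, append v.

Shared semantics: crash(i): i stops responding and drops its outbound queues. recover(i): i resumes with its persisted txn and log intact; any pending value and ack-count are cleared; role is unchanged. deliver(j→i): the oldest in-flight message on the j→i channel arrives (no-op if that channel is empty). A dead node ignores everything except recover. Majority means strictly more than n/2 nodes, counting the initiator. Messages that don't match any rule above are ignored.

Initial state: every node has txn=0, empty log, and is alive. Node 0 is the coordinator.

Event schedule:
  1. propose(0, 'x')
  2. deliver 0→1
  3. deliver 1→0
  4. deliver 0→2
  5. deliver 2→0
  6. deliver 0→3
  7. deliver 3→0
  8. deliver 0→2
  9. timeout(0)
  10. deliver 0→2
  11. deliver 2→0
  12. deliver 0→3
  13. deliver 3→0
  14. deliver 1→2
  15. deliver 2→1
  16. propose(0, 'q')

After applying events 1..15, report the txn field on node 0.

[1] propose(0,'x') → N0(coor t1 [-])
[2] deliver 0→1 → N1(part t1 [-])
[3] deliver 1→0 → ∅
[4] deliver 0→2 → N2(part t1 [-])
[5] deliver 2→0 → ∅
[6] deliver 0→3 → N3(part t1 [-])
[7] deliver 3→0 → N0(coor t1 [x])
[8] deliver 0→2 → N2(part t1 [x])
[9] timeout(0) → N0(coor t2 [x])
[10] deliver 0→2 → N2(part t2 [x])
[11] deliver 2→0 → ∅
[12] deliver 0→3 → N3(part t1 [x])
[13] deliver 3→0 → ∅
[14] deliver 1→2 → ∅
[15] deliver 2→1 → ∅

2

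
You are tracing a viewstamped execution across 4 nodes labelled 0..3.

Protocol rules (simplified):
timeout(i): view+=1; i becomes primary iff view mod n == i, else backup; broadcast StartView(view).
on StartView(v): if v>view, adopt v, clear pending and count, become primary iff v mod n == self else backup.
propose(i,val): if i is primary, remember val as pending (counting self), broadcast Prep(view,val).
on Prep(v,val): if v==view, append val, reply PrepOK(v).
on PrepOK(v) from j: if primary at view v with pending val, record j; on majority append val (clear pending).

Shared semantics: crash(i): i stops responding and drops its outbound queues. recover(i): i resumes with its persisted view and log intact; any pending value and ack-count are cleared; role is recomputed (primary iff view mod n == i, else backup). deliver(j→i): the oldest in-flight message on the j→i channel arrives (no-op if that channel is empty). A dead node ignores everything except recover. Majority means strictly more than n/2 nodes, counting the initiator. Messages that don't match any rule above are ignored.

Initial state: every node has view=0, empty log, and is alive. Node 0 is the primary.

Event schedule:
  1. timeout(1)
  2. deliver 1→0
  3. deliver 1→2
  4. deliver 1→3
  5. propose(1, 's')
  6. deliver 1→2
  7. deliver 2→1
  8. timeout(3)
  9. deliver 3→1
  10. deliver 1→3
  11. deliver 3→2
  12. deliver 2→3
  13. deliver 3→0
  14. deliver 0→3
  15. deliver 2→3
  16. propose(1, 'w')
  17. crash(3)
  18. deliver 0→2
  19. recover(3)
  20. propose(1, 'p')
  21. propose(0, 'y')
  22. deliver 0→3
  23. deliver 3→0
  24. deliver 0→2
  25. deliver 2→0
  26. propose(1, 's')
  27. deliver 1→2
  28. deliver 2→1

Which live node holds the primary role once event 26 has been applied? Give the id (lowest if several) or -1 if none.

[1] timeout(1) → N1(prim v1 [-])
[2] deliver 1→0 → N0(back v1 [-])
[3] deliver 1→2 → N2(back v1 [-])
[4] deliver 1→3 → N3(back v1 [-])
[5] propose(1,'s') → ∅
[6] deliver 1→2 → N2(back v1 [s])
[7] deliver 2→1 → ∅
[8] timeout(3) → N3(back v2 [-])
[9] deliver 3→1 → N1(back v2 [-])
[10] deliver 1→3 → ∅
[11] deliver 3→2 → N2(prim v2 [s])
[12] deliver 2→3 → ∅
[13] deliver 3→0 → N0(back v2 [-])
[14] deliver 0→3 → ∅
[15] deliver 2→3 → ∅
[16] propose(1,'w') → ∅
[17] crash(3) → N3(✗back v2 [-])
[18] deliver 0→2 → ∅
[19] recover(3) → N3(back v2 [-])
[20] propose(1,'p') → ∅
[21] propose(0,'y') → ∅
[22] deliver 0→3 → ∅
[23] deliver 3→0 → ∅
[24] deliver 0→2 → ∅
[25] deliver 2→0 → ∅
[26] propose(1,'s') → ∅

2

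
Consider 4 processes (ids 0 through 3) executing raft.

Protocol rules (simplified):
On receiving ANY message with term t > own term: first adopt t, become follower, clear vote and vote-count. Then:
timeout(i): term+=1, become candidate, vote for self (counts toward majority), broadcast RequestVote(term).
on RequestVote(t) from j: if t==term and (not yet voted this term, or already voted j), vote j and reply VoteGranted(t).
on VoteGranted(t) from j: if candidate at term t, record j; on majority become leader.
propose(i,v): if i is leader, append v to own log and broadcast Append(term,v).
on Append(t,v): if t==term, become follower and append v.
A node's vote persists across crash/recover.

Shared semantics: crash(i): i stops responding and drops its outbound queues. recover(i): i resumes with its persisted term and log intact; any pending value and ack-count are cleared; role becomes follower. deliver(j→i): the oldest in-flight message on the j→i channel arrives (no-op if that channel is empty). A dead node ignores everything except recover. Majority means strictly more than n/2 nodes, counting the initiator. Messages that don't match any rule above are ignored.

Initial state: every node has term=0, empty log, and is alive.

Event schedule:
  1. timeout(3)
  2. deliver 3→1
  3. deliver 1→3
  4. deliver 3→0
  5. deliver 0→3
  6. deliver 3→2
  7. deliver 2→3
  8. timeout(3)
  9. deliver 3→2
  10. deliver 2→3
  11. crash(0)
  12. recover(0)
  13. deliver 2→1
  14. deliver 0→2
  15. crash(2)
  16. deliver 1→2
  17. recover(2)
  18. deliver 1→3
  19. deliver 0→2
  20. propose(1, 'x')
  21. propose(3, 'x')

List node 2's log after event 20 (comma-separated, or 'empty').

step 1 timeout(3): 3={cand,t=1,log=-}
step 2 deliver 3→1: 1={foll,t=1,log=-}
step 3 deliver 1→3: —
step 4 deliver 3→0: 0={foll,t=1,log=-}
step 5 deliver 0→3: 3={lead,t=1,log=-}
step 6 deliver 3→2: 2={foll,t=1,log=-}
step 7 deliver 2→3: —
step 8 timeout(3): 3={cand,t=2,log=-}
step 9 deliver 3→2: 2={foll,t=2,log=-}
step 10 deliver 2→3: —
step 11 crash(0): 0={✗foll,t=1,log=-}
step 12 recover(0): 0={foll,t=1,log=-}
step 13 deliver 2→1: —
step 14 deliver 0→2: —
step 15 crash(2): 2={✗foll,t=2,log=-}
step 16 deliver 1→2: —
step 17 recover(2): 2={foll,t=2,log=-}
step 18 deliver 1→3: —
step 19 deliver 0→2: —
step 20 propose(1,'x'): —

empty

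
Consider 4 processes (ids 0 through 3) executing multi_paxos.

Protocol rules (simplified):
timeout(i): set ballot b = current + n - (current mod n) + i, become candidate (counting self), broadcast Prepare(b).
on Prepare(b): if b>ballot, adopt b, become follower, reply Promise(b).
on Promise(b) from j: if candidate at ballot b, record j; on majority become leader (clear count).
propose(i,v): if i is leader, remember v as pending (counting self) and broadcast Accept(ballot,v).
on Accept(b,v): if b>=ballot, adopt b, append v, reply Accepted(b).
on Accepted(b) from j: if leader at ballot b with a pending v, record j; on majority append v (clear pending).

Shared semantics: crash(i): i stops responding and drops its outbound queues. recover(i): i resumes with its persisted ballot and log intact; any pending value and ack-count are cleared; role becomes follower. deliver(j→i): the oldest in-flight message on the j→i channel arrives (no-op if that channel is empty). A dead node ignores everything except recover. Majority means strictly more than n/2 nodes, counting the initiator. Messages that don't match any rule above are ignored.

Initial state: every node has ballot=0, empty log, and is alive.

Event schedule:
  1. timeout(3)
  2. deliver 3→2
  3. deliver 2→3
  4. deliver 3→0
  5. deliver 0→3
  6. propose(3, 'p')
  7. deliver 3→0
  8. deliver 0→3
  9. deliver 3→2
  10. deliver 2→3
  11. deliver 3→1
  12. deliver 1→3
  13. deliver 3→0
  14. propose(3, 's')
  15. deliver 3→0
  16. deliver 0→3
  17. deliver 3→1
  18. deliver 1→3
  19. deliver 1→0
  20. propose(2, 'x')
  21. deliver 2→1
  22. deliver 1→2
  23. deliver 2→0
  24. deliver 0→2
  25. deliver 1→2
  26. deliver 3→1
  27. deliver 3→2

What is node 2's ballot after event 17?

7

e1 timeout(3): 3[cand,b=7,-]
e2 deliver 3→2: 2[foll,b=7,-]
e3 deliver 2→3: ·
e4 deliver 3→0: 0[foll,b=7,-]
e5 deliver 0→3: 3[lead,b=7,-]
e6 propose(3,'p'): ·
e7 deliver 3→0: 0[foll,b=7,p]
e8 deliver 0→3: ·
e9 deliver 3→2: 2[foll,b=7,p]
e10 deliver 2→3: 3[lead,b=7,p]
e11 deliver 3→1: 1[foll,b=7,-]
e12 deliver 1→3: ·
e13 deliver 3→0: ·
e14 propose(3,'s'): ·
e15 deliver 3→0: 0[foll,b=7,p,s]
e16 deliver 0→3: ·
e17 deliver 3→1: 1[foll,b=7,p]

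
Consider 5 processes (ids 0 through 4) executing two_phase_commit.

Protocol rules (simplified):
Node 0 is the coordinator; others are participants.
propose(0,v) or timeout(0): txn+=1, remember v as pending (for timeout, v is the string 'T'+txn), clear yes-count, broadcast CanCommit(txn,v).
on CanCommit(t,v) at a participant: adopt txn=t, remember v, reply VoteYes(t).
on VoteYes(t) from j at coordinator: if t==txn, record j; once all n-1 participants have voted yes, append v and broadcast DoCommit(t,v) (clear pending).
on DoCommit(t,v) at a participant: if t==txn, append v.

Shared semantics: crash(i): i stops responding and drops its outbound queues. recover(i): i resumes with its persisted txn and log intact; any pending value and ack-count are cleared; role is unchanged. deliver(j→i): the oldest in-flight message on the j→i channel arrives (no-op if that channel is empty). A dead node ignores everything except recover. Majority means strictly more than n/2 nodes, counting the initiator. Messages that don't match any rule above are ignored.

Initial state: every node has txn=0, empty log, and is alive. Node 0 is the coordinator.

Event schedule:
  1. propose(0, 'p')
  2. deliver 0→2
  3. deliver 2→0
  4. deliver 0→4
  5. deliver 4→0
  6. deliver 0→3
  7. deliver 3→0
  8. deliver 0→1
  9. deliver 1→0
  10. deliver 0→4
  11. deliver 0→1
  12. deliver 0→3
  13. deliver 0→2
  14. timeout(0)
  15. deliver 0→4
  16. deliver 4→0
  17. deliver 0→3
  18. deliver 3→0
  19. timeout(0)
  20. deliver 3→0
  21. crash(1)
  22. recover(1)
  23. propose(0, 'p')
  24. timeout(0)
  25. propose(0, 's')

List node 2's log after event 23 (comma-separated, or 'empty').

after 1 — propose(0,'p'): n0:coor/t1/[-]
after 2 — deliver 0→2: n2:part/t1/[-]
after 3 — deliver 2→0: ·
after 4 — deliver 0→4: n4:part/t1/[-]
after 5 — deliver 4→0: ·
after 6 — deliver 0→3: n3:part/t1/[-]
after 7 — deliver 3→0: ·
after 8 — deliver 0→1: n1:part/t1/[-]
after 9 — deliver 1→0: n0:coor/t1/[p]
after 10 — deliver 0→4: n4:part/t1/[p]
after 11 — deliver 0→1: n1:part/t1/[p]
after 12 — deliver 0→3: n3:part/t1/[p]
after 13 — deliver 0→2: n2:part/t1/[p]
after 14 — timeout(0): n0:coor/t2/[p]
after 15 — deliver 0→4: n4:part/t2/[p]
after 16 — deliver 4→0: ·
after 17 — deliver 0→3: n3:part/t2/[p]
after 18 — deliver 3→0: ·
after 19 — timeout(0): n0:coor/t3/[p]
after 20 — deliver 3→0: ·
after 21 — crash(1): n1:✗part/t1/[p]
after 22 — recover(1): n1:part/t1/[p]
after 23 — propose(0,'p'): n0:coor/t4/[p]

p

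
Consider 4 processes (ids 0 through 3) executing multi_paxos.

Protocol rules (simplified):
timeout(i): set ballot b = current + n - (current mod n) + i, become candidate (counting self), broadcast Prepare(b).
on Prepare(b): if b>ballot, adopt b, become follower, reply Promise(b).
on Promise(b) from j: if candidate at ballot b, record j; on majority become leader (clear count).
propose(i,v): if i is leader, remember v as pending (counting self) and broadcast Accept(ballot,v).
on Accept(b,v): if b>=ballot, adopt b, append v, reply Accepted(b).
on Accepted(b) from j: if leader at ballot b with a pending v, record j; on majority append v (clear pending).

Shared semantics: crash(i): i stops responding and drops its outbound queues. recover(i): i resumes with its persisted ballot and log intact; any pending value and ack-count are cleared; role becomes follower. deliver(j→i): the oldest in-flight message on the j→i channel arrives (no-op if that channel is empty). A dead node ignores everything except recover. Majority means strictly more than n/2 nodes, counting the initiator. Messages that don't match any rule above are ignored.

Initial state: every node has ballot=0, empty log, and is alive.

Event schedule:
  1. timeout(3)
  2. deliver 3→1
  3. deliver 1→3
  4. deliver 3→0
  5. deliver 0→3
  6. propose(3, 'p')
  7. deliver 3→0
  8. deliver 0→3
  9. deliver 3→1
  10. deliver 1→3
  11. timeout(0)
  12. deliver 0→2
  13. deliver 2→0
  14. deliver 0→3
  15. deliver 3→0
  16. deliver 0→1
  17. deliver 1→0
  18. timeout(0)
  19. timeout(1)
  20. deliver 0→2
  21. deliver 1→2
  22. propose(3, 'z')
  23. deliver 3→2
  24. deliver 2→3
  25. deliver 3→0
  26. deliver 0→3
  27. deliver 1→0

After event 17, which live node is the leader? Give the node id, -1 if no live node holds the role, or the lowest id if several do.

0

step 1 timeout(3): 3={cand,b=7,log=-}
step 2 deliver 3→1: 1={foll,b=7,log=-}
step 3 deliver 1→3: —
step 4 deliver 3→0: 0={foll,b=7,log=-}
step 5 deliver 0→3: 3={lead,b=7,log=-}
step 6 propose(3,'p'): —
step 7 deliver 3→0: 0={foll,b=7,log=p}
step 8 deliver 0→3: —
step 9 deliver 3→1: 1={foll,b=7,log=p}
step 10 deliver 1→3: 3={lead,b=7,log=p}
step 11 timeout(0): 0={cand,b=8,log=p}
step 12 deliver 0→2: 2={foll,b=8,log=-}
step 13 deliver 2→0: —
step 14 deliver 0→3: 3={foll,b=8,log=p}
step 15 deliver 3→0: 0={lead,b=8,log=p}
step 16 deliver 0→1: 1={foll,b=8,log=p}
step 17 deliver 1→0: —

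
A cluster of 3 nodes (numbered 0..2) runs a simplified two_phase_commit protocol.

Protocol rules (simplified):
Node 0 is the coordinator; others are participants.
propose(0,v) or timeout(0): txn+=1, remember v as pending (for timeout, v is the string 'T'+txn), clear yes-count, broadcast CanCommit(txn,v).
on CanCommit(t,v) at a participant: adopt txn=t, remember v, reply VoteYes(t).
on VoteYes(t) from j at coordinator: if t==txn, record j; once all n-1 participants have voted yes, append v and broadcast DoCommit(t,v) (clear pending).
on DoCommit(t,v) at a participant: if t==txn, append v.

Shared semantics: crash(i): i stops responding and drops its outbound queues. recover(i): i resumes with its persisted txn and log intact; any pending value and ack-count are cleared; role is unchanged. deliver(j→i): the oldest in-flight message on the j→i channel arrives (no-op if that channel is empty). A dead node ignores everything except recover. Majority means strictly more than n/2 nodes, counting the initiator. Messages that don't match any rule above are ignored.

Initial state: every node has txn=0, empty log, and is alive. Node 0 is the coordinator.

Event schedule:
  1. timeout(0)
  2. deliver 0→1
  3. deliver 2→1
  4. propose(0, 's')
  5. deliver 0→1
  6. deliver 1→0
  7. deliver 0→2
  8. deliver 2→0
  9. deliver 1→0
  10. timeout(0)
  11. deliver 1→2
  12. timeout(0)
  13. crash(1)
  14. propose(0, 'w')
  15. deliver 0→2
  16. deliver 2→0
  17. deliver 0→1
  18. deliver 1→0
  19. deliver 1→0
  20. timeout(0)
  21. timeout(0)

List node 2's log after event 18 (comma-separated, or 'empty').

e1 timeout(0): 0[coor,t=1,-]
e2 deliver 0→1: 1[part,t=1,-]
e3 deliver 2→1: ·
e4 propose(0,'s'): 0[coor,t=2,-]
e5 deliver 0→1: 1[part,t=2,-]
e6 deliver 1→0: ·
e7 deliver 0→2: 2[part,t=1,-]
e8 deliver 2→0: ·
e9 deliver 1→0: ·
e10 timeout(0): 0[coor,t=3,-]
e11 deliver 1→2: ·
e12 timeout(0): 0[coor,t=4,-]
e13 crash(1): 1[✗part,t=2,-]
e14 propose(0,'w'): 0[coor,t=5,-]
e15 deliver 0→2: 2[part,t=2,-]
e16 deliver 2→0: ·
e17 deliver 0→1: ·
e18 deliver 1→0: ·

empty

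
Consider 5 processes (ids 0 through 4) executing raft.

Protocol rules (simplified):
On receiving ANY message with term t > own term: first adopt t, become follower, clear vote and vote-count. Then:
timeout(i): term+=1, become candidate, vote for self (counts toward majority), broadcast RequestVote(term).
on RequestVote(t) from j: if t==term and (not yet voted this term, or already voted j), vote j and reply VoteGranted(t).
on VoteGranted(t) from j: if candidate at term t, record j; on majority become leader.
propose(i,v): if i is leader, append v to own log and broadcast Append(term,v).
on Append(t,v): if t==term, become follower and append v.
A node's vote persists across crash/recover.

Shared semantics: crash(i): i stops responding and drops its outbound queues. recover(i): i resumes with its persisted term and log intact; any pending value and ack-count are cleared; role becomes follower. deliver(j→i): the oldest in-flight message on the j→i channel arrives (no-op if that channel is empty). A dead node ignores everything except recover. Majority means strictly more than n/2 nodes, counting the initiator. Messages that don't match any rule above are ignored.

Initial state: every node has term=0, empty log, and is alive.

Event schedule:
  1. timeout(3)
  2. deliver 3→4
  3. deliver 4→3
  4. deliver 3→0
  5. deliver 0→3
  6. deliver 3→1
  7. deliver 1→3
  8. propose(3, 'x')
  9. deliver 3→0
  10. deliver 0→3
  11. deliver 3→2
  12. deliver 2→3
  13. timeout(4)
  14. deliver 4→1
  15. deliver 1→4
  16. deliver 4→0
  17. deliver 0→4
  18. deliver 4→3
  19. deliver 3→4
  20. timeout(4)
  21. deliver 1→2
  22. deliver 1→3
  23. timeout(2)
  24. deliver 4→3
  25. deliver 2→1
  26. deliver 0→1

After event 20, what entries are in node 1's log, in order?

after 1 — timeout(3): n3:cand/t1/[-]
after 2 — deliver 3→4: n4:foll/t1/[-]
after 3 — deliver 4→3: ·
after 4 — deliver 3→0: n0:foll/t1/[-]
after 5 — deliver 0→3: n3:lead/t1/[-]
after 6 — deliver 3→1: n1:foll/t1/[-]
after 7 — deliver 1→3: ·
after 8 — propose(3,'x'): n3:lead/t1/[x]
after 9 — deliver 3→0: n0:foll/t1/[x]
after 10 — deliver 0→3: ·
after 11 — deliver 3→2: n2:foll/t1/[-]
after 12 — deliver 2→3: ·
after 13 — timeout(4): n4:cand/t2/[-]
after 14 — deliver 4→1: n1:foll/t2/[-]
after 15 — deliver 1→4: ·
after 16 — deliver 4→0: n0:foll/t2/[x]
after 17 — deliver 0→4: n4:lead/t2/[-]
after 18 — deliver 4→3: n3:foll/t2/[x]
after 19 — deliver 3→4: ·
after 20 — timeout(4): n4:cand/t3/[-]

empty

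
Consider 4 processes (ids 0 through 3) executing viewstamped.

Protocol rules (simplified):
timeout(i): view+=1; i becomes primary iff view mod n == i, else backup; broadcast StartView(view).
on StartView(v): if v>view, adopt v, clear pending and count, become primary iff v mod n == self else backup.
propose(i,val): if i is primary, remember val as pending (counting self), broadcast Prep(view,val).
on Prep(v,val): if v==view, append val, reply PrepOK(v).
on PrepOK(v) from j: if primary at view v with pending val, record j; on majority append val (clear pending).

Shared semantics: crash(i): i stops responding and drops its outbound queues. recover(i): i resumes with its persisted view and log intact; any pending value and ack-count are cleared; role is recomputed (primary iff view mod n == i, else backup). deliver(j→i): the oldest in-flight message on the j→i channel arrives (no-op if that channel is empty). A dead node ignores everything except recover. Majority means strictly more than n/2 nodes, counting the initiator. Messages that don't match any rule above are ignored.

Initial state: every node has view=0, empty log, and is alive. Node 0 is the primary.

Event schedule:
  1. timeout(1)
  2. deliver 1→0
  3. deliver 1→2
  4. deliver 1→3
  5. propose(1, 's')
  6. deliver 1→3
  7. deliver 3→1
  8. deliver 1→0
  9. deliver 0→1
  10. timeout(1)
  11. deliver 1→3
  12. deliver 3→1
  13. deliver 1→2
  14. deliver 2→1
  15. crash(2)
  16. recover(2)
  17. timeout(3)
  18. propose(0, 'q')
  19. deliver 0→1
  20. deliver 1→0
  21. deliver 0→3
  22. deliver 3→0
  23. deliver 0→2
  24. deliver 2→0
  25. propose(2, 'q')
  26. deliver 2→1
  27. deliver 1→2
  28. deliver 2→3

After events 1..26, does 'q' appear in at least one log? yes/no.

1. timeout(1):  <1:prim v1 ->
2. deliver 1→0:  <0:back v1 ->
3. deliver 1→2:  <2:back v1 ->
4. deliver 1→3:  <3:back v1 ->
5. propose(1,'s'):  nop
6. deliver 1→3:  <3:back v1 s>
7. deliver 3→1:  nop
8. deliver 1→0:  <0:back v1 s>
9. deliver 0→1:  <1:prim v1 s>
10. timeout(1):  <1:back v2 s>
11. deliver 1→3:  <3:back v2 s>
12. deliver 3→1:  nop
13. deliver 1→2:  <2:back v1 s>
14. deliver 2→1:  nop
15. crash(2):  <2:✗back v1 s>
16. recover(2):  <2:back v1 s>
17. timeout(3):  <3:prim v3 s>
18. propose(0,'q'):  nop
19. deliver 0→1:  nop
20. deliver 1→0:  <0:back v2 s>
21. deliver 0→3:  nop
22. deliver 3→0:  <0:back v3 s>
23. deliver 0→2:  nop
24. deliver 2→0:  nop
25. propose(2,'q'):  nop
26. deliver 2→1:  nop

no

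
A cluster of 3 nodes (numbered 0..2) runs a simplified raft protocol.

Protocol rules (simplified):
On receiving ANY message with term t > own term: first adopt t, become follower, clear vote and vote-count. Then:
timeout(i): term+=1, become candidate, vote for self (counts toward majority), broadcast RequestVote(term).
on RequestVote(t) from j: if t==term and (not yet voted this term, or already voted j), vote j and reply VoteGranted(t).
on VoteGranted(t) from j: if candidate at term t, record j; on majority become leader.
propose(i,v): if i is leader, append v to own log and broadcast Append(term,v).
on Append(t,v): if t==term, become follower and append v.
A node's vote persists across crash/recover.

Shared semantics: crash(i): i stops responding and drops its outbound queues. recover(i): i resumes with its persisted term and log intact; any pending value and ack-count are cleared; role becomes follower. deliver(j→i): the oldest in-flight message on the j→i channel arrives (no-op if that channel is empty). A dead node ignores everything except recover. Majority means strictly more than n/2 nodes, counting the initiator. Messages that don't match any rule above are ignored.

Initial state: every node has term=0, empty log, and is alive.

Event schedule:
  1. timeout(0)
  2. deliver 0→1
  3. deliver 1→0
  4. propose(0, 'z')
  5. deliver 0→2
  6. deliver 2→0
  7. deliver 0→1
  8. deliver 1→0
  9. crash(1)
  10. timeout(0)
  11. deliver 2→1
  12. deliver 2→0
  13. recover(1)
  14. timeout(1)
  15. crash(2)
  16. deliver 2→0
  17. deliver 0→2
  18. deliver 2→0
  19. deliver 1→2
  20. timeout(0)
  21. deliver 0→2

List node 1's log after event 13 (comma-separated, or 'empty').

z

1. timeout(0):  <0:cand t1 ->
2. deliver 0→1:  <1:foll t1 ->
3. deliver 1→0:  <0:lead t1 ->
4. propose(0,'z'):  <0:lead t1 z>
5. deliver 0→2:  <2:foll t1 ->
6. deliver 2→0:  nop
7. deliver 0→1:  <1:foll t1 z>
8. deliver 1→0:  nop
9. crash(1):  <1:✗foll t1 z>
10. timeout(0):  <0:cand t2 z>
11. deliver 2→1:  nop
12. deliver 2→0:  nop
13. recover(1):  <1:foll t1 z>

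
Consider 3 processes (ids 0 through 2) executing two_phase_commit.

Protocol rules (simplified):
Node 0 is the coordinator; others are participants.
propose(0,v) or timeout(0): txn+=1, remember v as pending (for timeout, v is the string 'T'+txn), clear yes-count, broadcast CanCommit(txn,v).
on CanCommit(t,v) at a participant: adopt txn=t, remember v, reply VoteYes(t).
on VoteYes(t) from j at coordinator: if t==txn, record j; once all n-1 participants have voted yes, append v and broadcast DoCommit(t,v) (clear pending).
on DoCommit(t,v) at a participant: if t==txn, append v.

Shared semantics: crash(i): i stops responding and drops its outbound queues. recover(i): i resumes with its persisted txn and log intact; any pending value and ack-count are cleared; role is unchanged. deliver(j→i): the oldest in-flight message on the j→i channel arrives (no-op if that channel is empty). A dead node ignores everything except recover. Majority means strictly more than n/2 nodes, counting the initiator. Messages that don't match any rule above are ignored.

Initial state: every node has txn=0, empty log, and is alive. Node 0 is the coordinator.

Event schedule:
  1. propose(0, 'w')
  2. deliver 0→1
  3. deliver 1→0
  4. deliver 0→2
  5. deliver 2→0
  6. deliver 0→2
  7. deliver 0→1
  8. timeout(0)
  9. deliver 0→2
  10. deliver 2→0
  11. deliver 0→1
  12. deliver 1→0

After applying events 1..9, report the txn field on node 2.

after 1 — propose(0,'w'): n0:coor/t1/[-]
after 2 — deliver 0→1: n1:part/t1/[-]
after 3 — deliver 1→0: ·
after 4 — deliver 0→2: n2:part/t1/[-]
after 5 — deliver 2→0: n0:coor/t1/[w]
after 6 — deliver 0→2: n2:part/t1/[w]
after 7 — deliver 0→1: n1:part/t1/[w]
after 8 — timeout(0): n0:coor/t2/[w]
after 9 — deliver 0→2: n2:part/t2/[w]

2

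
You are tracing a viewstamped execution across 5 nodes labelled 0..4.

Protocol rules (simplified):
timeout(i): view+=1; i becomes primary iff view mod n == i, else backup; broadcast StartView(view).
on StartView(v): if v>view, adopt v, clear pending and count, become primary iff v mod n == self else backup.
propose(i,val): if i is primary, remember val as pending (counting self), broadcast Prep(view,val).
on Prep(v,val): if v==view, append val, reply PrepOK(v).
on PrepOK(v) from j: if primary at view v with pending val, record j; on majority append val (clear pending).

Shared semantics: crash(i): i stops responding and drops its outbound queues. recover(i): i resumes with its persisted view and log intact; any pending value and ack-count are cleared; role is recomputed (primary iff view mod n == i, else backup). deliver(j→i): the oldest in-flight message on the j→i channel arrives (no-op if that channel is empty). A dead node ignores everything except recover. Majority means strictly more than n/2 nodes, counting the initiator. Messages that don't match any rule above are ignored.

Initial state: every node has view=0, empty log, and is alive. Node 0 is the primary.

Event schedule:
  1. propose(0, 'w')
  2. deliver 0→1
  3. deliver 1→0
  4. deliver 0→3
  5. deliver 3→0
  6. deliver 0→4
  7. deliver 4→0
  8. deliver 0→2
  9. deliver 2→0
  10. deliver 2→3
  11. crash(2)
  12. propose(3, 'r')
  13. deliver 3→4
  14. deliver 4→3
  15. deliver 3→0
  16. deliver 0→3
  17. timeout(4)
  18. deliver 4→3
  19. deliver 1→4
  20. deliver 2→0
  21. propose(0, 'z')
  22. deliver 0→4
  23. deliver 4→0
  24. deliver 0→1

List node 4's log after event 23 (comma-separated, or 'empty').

after 1 — propose(0,'w'): ·
after 2 — deliver 0→1: n1:back/v0/[w]
after 3 — deliver 1→0: ·
after 4 — deliver 0→3: n3:back/v0/[w]
after 5 — deliver 3→0: n0:prim/v0/[w]
after 6 — deliver 0→4: n4:back/v0/[w]
after 7 — deliver 4→0: ·
after 8 — deliver 0→2: n2:back/v0/[w]
after 9 — deliver 2→0: ·
after 10 — deliver 2→3: ·
after 11 — crash(2): n2:✗back/v0/[w]
after 12 — propose(3,'r'): ·
after 13 — deliver 3→4: ·
after 14 — deliver 4→3: ·
after 15 — deliver 3→0: ·
after 16 — deliver 0→3: ·
after 17 — timeout(4): n4:back/v1/[w]
after 18 — deliver 4→3: n3:back/v1/[w]
after 19 — deliver 1→4: ·
after 20 — deliver 2→0: ·
after 21 — propose(0,'z'): ·
after 22 — deliver 0→4: ·
after 23 — deliver 4→0: n0:back/v1/[w]

w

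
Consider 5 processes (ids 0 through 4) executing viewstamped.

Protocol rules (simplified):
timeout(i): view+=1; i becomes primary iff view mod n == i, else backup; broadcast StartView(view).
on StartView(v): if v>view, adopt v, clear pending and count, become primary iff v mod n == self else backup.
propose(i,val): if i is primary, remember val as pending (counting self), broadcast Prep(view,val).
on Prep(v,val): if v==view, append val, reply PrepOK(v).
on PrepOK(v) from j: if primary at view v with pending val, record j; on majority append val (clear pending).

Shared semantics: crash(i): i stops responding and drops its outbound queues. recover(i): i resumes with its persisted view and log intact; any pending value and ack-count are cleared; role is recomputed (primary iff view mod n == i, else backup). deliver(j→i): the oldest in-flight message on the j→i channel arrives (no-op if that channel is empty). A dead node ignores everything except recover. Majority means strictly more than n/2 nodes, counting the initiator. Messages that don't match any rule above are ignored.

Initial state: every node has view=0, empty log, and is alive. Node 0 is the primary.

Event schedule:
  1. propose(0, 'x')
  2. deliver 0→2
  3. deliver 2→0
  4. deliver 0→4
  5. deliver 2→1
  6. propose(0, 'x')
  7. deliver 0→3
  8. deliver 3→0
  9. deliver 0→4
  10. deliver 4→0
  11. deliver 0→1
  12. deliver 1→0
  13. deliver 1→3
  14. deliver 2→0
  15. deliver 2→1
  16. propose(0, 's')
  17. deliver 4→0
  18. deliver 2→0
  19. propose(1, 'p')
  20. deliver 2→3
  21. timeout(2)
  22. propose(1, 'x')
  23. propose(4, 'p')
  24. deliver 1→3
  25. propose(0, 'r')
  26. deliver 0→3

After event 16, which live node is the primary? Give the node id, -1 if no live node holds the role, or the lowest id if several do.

0

after 1 — propose(0,'x'): ·
after 2 — deliver 0→2: n2:back/v0/[x]
after 3 — deliver 2→0: ·
after 4 — deliver 0→4: n4:back/v0/[x]
after 5 — deliver 2→1: ·
after 6 — propose(0,'x'): ·
after 7 — deliver 0→3: n3:back/v0/[x]
after 8 — deliver 3→0: ·
after 9 — deliver 0→4: n4:back/v0/[x,x]
after 10 — deliver 4→0: n0:prim/v0/[x]
after 11 — deliver 0→1: n1:back/v0/[x]
after 12 — deliver 1→0: ·
after 13 — deliver 1→3: ·
after 14 — deliver 2→0: ·
after 15 — deliver 2→1: ·
after 16 — propose(0,'s'): ·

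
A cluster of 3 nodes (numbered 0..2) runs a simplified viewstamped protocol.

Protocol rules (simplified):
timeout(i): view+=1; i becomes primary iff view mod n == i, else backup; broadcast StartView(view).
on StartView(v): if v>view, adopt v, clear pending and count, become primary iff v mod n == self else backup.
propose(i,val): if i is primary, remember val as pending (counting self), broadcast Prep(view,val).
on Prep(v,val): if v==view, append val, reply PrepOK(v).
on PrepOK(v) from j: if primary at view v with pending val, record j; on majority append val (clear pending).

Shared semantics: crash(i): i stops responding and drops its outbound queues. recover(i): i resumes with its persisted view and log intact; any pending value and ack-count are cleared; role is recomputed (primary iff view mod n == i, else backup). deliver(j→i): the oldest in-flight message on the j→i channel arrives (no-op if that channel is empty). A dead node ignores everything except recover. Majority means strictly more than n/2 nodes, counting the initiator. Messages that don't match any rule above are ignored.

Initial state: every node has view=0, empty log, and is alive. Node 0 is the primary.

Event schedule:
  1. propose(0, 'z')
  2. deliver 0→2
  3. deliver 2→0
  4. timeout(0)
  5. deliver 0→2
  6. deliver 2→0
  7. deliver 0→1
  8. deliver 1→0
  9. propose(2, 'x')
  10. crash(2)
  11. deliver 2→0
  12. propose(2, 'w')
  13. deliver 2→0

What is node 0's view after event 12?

1

[1] propose(0,'z') → ∅
[2] deliver 0→2 → N2(back v0 [z])
[3] deliver 2→0 → N0(prim v0 [z])
[4] timeout(0) → N0(back v1 [z])
[5] deliver 0→2 → N2(back v1 [z])
[6] deliver 2→0 → ∅
[7] deliver 0→1 → N1(back v0 [z])
[8] deliver 1→0 → ∅
[9] propose(2,'x') → ∅
[10] crash(2) → N2(✗back v1 [z])
[11] deliver 2→0 → ∅
[12] propose(2,'w') → ∅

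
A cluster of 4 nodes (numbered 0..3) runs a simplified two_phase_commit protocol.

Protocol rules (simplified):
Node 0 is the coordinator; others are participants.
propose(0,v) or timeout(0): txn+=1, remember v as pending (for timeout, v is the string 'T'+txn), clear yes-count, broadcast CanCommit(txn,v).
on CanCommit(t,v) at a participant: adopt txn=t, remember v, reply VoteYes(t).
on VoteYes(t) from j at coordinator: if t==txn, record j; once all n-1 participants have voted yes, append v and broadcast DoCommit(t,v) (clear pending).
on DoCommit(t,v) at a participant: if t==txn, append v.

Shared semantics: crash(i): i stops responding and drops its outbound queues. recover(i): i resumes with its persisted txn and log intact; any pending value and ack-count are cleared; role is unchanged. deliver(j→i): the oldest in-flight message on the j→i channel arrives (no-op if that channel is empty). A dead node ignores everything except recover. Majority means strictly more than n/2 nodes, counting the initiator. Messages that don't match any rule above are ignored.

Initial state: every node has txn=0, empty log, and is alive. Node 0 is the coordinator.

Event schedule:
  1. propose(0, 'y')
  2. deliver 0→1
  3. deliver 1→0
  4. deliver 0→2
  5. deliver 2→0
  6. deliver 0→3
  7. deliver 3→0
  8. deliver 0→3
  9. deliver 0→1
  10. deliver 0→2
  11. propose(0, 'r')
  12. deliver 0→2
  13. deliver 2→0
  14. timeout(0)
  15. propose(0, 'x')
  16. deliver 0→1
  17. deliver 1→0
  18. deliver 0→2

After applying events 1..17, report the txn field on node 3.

1

1. propose(0,'y'):  <0:coor t1 ->
2. deliver 0→1:  <1:part t1 ->
3. deliver 1→0:  nop
4. deliver 0→2:  <2:part t1 ->
5. deliver 2→0:  nop
6. deliver 0→3:  <3:part t1 ->
7. deliver 3→0:  <0:coor t1 y>
8. deliver 0→3:  <3:part t1 y>
9. deliver 0→1:  <1:part t1 y>
10. deliver 0→2:  <2:part t1 y>
11. propose(0,'r'):  <0:coor t2 y>
12. deliver 0→2:  <2:part t2 y>
13. deliver 2→0:  nop
14. timeout(0):  <0:coor t3 y>
15. propose(0,'x'):  <0:coor t4 y>
16. deliver 0→1:  <1:part t2 y>
17. deliver 1→0:  nop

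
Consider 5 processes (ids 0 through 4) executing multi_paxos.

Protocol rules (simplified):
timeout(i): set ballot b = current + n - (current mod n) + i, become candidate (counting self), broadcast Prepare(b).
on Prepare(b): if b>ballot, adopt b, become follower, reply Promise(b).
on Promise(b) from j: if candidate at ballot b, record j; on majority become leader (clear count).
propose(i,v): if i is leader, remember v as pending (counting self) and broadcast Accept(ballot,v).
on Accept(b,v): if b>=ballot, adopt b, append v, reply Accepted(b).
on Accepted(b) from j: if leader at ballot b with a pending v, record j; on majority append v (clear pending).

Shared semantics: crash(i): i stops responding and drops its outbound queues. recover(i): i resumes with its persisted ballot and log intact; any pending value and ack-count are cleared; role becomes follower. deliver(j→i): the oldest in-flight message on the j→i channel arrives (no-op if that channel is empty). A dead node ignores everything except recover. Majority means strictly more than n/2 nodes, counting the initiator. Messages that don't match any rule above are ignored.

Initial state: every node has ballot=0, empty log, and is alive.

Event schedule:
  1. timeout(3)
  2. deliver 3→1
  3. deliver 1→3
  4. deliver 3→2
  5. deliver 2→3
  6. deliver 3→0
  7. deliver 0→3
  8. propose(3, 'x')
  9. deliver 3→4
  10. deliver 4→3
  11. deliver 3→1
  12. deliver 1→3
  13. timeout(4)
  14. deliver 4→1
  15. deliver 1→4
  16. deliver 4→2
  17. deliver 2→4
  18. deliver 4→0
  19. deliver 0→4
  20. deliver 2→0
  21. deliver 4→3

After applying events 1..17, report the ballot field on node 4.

14

after 1 — timeout(3): n3:cand/b8/[-]
after 2 — deliver 3→1: n1:foll/b8/[-]
after 3 — deliver 1→3: ·
after 4 — deliver 3→2: n2:foll/b8/[-]
after 5 — deliver 2→3: n3:lead/b8/[-]
after 6 — deliver 3→0: n0:foll/b8/[-]
after 7 — deliver 0→3: ·
after 8 — propose(3,'x'): ·
after 9 — deliver 3→4: n4:foll/b8/[-]
after 10 — deliver 4→3: ·
after 11 — deliver 3→1: n1:foll/b8/[x]
after 12 — deliver 1→3: ·
after 13 — timeout(4): n4:cand/b14/[-]
after 14 — deliver 4→1: n1:foll/b14/[x]
after 15 — deliver 1→4: ·
after 16 — deliver 4→2: n2:foll/b14/[-]
after 17 — deliver 2→4: n4:lead/b14/[-]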